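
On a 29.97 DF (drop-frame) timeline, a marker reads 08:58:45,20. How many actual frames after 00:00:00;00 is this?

As if non-drop at 30 labels/s: (8 × 3600 + 58 × 60 + 45) × 30 + 20 = 969770.
Minute boundaries passed: 538; those not divisible by 10: 538 − 53 = 485; dropped labels = 2 × 485 = 970.
Actual frame index = 969770 − 970 = 968800.

968800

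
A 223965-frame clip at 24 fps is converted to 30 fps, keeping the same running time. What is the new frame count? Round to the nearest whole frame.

Frames at target rate = 223965 × (30) / (24) = 1119825/4 ≈ 279956.250.
Nearest whole frame: 279956.

279956 frames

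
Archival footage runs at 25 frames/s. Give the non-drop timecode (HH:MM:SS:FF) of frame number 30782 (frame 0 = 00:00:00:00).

00:20:31:07

30782 ÷ 25 = 1231 full seconds, remainder 7 frames.
1231 s = 0 h 20 min 31 s.
Timecode: 00:20:31:07.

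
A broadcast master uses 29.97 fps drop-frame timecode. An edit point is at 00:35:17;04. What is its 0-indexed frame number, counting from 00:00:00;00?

63450

Complete 10-minute blocks: 3, each 17982 frames → 53946.
Remaining 5 whole minutes in the current block: 1800 + 4 × 1798 = 8992 frames.
Within the current minute: 17 × 30 + 4 − 2 = 512 (labels ;00/;01 skipped at this minute). Total = 53946 + 8992 + 512 = 63450.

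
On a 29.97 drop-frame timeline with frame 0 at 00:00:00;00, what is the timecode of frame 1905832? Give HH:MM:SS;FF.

17:39:51;10

Ten DF minutes hold 17982 frames, so frame 1905832 lies in block 105 (frames 1888110–1906091) with 17722 frames into that block.
The block's first minute is 1800 frames and the rest 1798 each; 17722 frames reaches minute 9, so 105 × 18 + 9 × 2 = 1908 labels have been skipped so far.
Adding those back, label number 1905832 + 1908 = 1907740 at 30 labels/s is 63591 s + 10 f = 17 h 39 min 51 s frame 10, i.e. 17:39:51;10.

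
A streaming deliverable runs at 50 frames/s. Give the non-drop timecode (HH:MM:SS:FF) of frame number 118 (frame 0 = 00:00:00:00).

118 ÷ 50 = 2 full seconds, remainder 18 frames.
2 s = 0 h 0 min 2 s.
Timecode: 00:00:02:18.

00:00:02:18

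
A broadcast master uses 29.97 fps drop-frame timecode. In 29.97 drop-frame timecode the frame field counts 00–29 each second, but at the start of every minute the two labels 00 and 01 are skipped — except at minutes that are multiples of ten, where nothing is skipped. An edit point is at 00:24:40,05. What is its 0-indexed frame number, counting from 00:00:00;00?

Complete 10-minute blocks: 2, each 17982 frames → 35964.
Remaining 4 whole minutes in the current block: 1800 + 3 × 1798 = 7194 frames.
Within the current minute: 40 × 30 + 5 − 2 = 1203 (labels ;00/;01 skipped at this minute). Total = 35964 + 7194 + 1203 = 44361.

44361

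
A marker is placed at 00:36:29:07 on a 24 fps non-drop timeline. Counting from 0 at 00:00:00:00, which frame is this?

frame 52543

Total seconds to the label: (0 × 3600 + 36 × 60 + 29) = 2189.
Frame index = 2189 × 24 + 7 = 52543.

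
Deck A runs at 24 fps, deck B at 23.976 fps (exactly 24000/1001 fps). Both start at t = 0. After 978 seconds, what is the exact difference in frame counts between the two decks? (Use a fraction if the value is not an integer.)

A emits 24 × 978 = 23472 frames; B emits 24000/1001 × 978 = 23472000/1001.
Difference = 23472/1001 frames (≈ 23.4486); B is behind A.

23472/1001 frames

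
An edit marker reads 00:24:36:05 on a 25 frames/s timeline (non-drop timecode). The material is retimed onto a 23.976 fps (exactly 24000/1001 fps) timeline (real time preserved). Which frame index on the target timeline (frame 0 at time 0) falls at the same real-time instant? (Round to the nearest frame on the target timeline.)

frame 35393

Source frame index: (0×3600 + 24×60 + 36) × 25 + 5 = 36905.
Real time: 36905 / (25) = 7381/5 s.
Target frame: (7381/5) × (24000/1001) = 3220800/91 ≈ 35393.407 → 35393.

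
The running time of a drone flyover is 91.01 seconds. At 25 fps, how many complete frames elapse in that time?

Frames = 91.01 × 25 = 9101/4 ≈ 2275.2500.
Complete frames: 2275.

2275 frames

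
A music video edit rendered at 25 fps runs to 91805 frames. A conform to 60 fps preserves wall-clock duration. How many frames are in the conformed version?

Target frames = source frames × (target rate / source rate) = 91805 × (60)/(25) = 91805 × 12/5 = 220332.

220332 frames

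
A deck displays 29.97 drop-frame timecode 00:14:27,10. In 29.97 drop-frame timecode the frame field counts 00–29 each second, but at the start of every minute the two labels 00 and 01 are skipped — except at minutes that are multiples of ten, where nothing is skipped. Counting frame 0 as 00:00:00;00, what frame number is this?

As if non-drop at 30 labels/s: (0 × 3600 + 14 × 60 + 27) × 30 + 10 = 26020.
Minute boundaries passed: 14; those not divisible by 10: 14 − 1 = 13; dropped labels = 2 × 13 = 26.
Actual frame index = 26020 − 26 = 25994.

25994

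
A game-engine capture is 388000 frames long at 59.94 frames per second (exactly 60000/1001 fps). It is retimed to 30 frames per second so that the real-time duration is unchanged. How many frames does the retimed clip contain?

Target frames = source frames × (target rate / source rate) = 388000 × (30)/(60000/1001) = 388000 × 1001/2000 = 194194.

194194 frames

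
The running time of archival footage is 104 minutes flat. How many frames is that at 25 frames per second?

156000 frames

104 min = 6240 s.
Frames = 6240 × 25 = 156000.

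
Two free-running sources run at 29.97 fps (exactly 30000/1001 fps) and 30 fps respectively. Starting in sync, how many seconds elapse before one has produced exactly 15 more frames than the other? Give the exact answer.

500.5 seconds

The gap grows by |30 − 30000/1001| = 30/1001 frames per second.
Time for a 15-frame gap: 15 ÷ (30/1001) = 500.5 s.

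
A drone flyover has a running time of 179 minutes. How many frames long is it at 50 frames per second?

179 min = 10740 s.
Frames = 10740 × 50 = 537000.

537000 frames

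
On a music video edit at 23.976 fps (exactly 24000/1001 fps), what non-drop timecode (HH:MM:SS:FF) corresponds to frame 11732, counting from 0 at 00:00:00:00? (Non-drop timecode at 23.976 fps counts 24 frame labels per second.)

00:08:08:20

11732 ÷ 24 = 488 full seconds, remainder 20 frames.
488 s = 0 h 8 min 8 s.
Timecode: 00:08:08:20.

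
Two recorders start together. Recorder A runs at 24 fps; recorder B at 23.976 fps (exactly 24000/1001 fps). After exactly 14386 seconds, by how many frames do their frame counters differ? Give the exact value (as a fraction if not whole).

345264/1001 frames

A emits 24 × 14386 = 345264 frames; B emits 24000/1001 × 14386 = 345264000/1001.
Difference = 345264/1001 frames (≈ 344.9191); B is behind A.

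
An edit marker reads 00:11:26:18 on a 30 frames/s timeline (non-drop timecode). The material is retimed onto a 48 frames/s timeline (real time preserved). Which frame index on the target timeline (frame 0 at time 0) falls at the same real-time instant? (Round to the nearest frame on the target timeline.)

Source frame index: (0×3600 + 11×60 + 26) × 30 + 18 = 20598.
Real time: 20598 / (30) = 3433/5 s.
Target frame: (3433/5) × (48) = 164784/5 ≈ 32956.800 → 32957.

frame 32957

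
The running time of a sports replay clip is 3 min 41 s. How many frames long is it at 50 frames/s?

3 min 41 s = 221 s.
Frames = 221 × 50 = 11050.

11050 frames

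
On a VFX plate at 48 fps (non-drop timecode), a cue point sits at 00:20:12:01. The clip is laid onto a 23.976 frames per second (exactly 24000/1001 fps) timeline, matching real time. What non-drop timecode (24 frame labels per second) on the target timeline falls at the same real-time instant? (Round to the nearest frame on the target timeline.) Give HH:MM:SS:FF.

00:20:10:19

Source frame index: (0×3600 + 20×60 + 12) × 48 + 1 = 58177.
Real time: 58177 / (48) = 58177/48 s.
Target frame: (58177/48) × (24000/1001) = 4155500/143 ≈ 29059.441 → 29059.
At 24 labels/s: frame 29059 → 00:20:10:19.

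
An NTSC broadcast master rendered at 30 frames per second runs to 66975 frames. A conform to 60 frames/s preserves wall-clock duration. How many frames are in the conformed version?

Frames at target rate = 66975 × (60) / (30) = 133950.

133950 frames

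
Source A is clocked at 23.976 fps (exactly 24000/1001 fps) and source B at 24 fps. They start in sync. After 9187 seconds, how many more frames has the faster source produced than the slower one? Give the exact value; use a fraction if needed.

A emits 24000/1001 × 9187 = 220488000/1001 frames; B emits 24 × 9187 = 220488.
Difference = 220488/1001 frames (≈ 220.2677); B is ahead of A.

220488/1001 frames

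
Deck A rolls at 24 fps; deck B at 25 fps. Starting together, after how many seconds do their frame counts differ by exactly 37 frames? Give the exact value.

The gap grows by |25 − 24| = 1 frame per second.
Time for a 37-frame gap: 37 ÷ (1) = 37 s.

37 seconds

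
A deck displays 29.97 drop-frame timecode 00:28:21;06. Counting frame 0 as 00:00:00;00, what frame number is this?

As if non-drop at 30 labels/s: (0 × 3600 + 28 × 60 + 21) × 30 + 6 = 51036.
Minute boundaries passed: 28; those not divisible by 10: 28 − 2 = 26; dropped labels = 2 × 26 = 52.
Actual frame index = 51036 − 52 = 50984.

50984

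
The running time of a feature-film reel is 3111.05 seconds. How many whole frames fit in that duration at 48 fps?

149330 frames

Frames = 3111.05 × 48 = 746652/5 ≈ 149330.4000.
Complete frames: 149330.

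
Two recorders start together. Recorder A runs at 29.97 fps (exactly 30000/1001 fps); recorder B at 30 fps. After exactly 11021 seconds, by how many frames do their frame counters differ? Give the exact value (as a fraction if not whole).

A emits 30000/1001 × 11021 = 330630000/1001 frames; B emits 30 × 11021 = 330630.
Difference = 330630/1001 frames (≈ 330.2997); B is ahead of A.

330630/1001 frames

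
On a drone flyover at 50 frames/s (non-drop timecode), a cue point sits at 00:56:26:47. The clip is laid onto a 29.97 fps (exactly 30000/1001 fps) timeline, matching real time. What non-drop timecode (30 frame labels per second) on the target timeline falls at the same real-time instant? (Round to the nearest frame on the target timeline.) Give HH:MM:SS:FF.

Source frame index: (0×3600 + 56×60 + 26) × 50 + 47 = 169347.
Real time: 169347 / (50) = 169347/50 s.
Target frame: (169347/50) × (30000/1001) = 101608200/1001 ≈ 101506.693 → 101507.
At 30 labels/s: frame 101507 → 00:56:23:17.

00:56:23:17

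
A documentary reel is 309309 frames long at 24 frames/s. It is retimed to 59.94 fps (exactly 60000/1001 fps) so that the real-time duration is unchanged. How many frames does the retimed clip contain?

772500 frames

Target frames = source frames × (target rate / source rate) = 309309 × (60000/1001)/(24) = 309309 × 2500/1001 = 772500.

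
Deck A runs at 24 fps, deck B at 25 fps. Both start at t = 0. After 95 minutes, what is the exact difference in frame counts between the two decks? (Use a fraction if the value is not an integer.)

95 min = 5700 s.
A emits 24 × 5700 = 136800 frames; B emits 25 × 5700 = 142500.
Difference = 5700 frames; B is ahead of A.

5700 frames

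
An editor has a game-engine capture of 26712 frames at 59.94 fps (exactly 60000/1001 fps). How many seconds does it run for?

445.6452 seconds

Running time = 26712 / (60000/1001) = 445.6452 s.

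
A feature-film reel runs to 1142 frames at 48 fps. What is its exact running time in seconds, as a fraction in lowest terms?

571/24 seconds

Running time = 1142 ÷ (48) = 1142 × 1/48 = 571/24 s.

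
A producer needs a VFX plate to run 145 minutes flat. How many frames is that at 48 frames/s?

145 min = 8700 s.
Frames = 8700 × 48 = 417600.

417600 frames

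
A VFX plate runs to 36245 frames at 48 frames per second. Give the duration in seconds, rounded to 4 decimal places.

755.1042 seconds

Running time = 36245 × 1/48 = 36245/48 s ≈ 755.1042 s.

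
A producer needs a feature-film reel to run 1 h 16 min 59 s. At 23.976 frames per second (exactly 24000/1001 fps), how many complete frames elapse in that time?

1 h 16 min 59 s = 4619 s.
Frames = 4619 × 24000/1001 = 110856000/1001 ≈ 110745.2547.
Complete frames: 110745.

110745 frames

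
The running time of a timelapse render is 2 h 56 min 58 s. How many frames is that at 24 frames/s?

2 h 56 min 58 s = 10618 s.
Frames = 10618 × 24 = 254832.

254832 frames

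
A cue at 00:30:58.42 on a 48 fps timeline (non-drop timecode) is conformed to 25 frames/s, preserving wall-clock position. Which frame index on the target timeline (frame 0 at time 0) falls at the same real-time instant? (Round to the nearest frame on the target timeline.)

Source frame index: (0×3600 + 30×60 + 58) × 48 + 42 = 89226.
Real time: 89226 / (48) = 14871/8 s.
Target frame: (14871/8) × (25) = 371775/8 ≈ 46471.875 → 46472.

frame 46472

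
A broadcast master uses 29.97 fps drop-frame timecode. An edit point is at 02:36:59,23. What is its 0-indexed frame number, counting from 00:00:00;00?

Complete 10-minute blocks: 15, each 17982 frames → 269730.
Remaining 6 whole minutes in the current block: 1800 + 5 × 1798 = 10790 frames.
Within the current minute: 59 × 30 + 23 − 2 = 1791 (labels ;00/;01 skipped at this minute). Total = 269730 + 10790 + 1791 = 282311.

282311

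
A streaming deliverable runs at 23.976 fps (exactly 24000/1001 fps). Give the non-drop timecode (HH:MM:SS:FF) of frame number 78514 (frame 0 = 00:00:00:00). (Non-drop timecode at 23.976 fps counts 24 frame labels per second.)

78514 ÷ 24 = 3271 full seconds, remainder 10 frames.
3271 s = 0 h 54 min 31 s.
Timecode: 00:54:31:10.

00:54:31:10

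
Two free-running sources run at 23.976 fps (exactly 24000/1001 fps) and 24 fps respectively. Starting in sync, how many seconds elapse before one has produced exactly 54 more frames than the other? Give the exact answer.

2252.25 seconds

The gap grows by |24 − 24000/1001| = 24/1001 frames per second.
Time for a 54-frame gap: 54 ÷ (24/1001) = 2252.25 s.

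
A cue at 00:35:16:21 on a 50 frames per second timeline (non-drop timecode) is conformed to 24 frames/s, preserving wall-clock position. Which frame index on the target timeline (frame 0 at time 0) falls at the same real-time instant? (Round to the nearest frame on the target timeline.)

Source frame index: (0×3600 + 35×60 + 16) × 50 + 21 = 105821.
Real time: 105821 / (50) = 105821/50 s.
Target frame: (105821/50) × (24) = 1269852/25 ≈ 50794.080 → 50794.

frame 50794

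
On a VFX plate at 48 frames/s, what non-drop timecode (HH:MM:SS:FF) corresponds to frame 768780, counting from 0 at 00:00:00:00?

04:26:56:12

768780 ÷ 48 = 16016 full seconds, remainder 12 frames.
16016 s = 4 h 26 min 56 s.
Timecode: 04:26:56:12.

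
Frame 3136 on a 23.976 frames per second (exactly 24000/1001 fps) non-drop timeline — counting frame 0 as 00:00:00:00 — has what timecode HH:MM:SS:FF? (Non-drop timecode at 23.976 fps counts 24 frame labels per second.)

3136 ÷ 24 = 130 full seconds, remainder 16 frames.
130 s = 0 h 2 min 10 s.
Timecode: 00:02:10:16.

00:02:10:16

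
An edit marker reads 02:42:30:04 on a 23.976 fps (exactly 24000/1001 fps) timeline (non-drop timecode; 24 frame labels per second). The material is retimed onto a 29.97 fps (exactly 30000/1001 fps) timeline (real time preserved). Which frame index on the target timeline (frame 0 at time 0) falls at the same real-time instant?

Source frame index: (2×3600 + 42×60 + 30) × 24 + 4 = 234004.
Real time: 234004 / (24000/1001) = 58559501/6000 s.
Target frame: (58559501/6000) × (30000/1001) = 292505.

frame 292505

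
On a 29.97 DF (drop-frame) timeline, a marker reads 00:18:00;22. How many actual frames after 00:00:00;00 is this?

Complete 10-minute blocks: 1, each 17982 frames → 17982.
Remaining 8 whole minutes in the current block: 1800 + 7 × 1798 = 14386 frames.
Within the current minute: 0 × 30 + 22 − 2 = 20 (labels ;00/;01 skipped at this minute). Total = 17982 + 14386 + 20 = 32388.

32388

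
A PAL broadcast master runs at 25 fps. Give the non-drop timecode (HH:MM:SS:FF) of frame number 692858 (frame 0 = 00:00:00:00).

692858 ÷ 25 = 27714 full seconds, remainder 8 frames.
27714 s = 7 h 41 min 54 s.
Timecode: 07:41:54:08.

07:41:54:08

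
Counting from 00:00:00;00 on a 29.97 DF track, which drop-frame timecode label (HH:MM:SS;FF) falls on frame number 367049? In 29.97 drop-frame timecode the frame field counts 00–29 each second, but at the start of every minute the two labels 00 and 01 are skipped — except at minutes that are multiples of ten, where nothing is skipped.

Ten DF minutes hold 17982 frames, so frame 367049 lies in block 20 (frames 359640–377621) with 7409 frames into that block.
The block's first minute is 1800 frames and the rest 1798 each; 7409 frames reaches minute 4, so 20 × 18 + 4 × 2 = 368 labels have been skipped so far.
Adding those back, label number 367049 + 368 = 367417 at 30 labels/s is 12247 s + 7 f = 3 h 24 min 7 s frame 7, i.e. 03:24:07;07.

03:24:07;07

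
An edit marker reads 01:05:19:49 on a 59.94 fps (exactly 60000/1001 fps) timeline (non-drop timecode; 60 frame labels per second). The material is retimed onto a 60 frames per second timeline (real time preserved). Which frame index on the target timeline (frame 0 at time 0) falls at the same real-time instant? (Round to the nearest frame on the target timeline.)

frame 235424

Source frame index: (1×3600 + 5×60 + 19) × 60 + 49 = 235189.
Real time: 235189 / (60000/1001) = 235424189/60000 s.
Target frame: (235424189/60000) × (60) = 235424189/1000 ≈ 235424.189 → 235424.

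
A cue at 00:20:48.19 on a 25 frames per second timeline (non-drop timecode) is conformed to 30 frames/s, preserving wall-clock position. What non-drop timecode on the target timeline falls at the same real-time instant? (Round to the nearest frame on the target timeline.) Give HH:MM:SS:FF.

00:20:48:23

Source frame index: (0×3600 + 20×60 + 48) × 25 + 19 = 31219.
Real time: 31219 / (25) = 31219/25 s.
Target frame: (31219/25) × (30) = 187314/5 ≈ 37462.800 → 37463.
At 30 labels/s: frame 37463 → 00:20:48:23.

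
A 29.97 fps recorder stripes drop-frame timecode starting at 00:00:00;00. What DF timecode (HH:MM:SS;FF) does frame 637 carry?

00:00:21;07

Each 10-minute DF block holds 10 × 60 × 30 − 9 × 2 = 17982 frames. 637 ÷ 17982 → 0 full blocks, remainder 637.
Within the partial block the first minute is 1800 frames and each further minute 1798, so 0 further minute boundaries passed. Total skipped labels = 18 × 0 + 2 × 0 = 0.
Non-drop label index = 637 + 0 = 637; at 30 labels/s that is 00:00:21:07, i.e. DF 00:00:21;07.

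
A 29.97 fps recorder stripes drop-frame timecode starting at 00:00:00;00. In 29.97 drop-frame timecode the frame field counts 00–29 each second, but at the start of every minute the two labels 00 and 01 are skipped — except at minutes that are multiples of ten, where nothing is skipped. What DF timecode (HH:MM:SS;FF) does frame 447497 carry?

04:08:51;15

Each 10-minute DF block holds 10 × 60 × 30 − 9 × 2 = 17982 frames. 447497 ÷ 17982 → 24 full blocks, remainder 15929.
Within the partial block the first minute is 1800 frames and each further minute 1798, so 8 further minute boundaries passed. Total skipped labels = 18 × 24 + 2 × 8 = 448.
Non-drop label index = 447497 + 448 = 447945; at 30 labels/s that is 04:08:51:15, i.e. DF 04:08:51;15.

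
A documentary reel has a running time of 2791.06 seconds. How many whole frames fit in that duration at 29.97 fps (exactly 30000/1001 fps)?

83648 frames

Frames = 2791.06 × 30000/1001 = 83731800/1001 ≈ 83648.1518.
Complete frames: 83648.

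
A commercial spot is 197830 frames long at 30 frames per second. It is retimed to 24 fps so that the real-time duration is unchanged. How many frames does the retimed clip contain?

Target frames = source frames × (target rate / source rate) = 197830 × (24)/(30) = 197830 × 4/5 = 158264.

158264 frames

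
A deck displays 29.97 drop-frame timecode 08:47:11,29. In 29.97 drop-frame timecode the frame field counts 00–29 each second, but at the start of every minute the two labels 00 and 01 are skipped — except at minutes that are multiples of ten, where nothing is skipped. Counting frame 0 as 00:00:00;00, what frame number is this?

948009

As if non-drop at 30 labels/s: (8 × 3600 + 47 × 60 + 11) × 30 + 29 = 948959.
Minute boundaries passed: 527; those not divisible by 10: 527 − 52 = 475; dropped labels = 2 × 475 = 950.
Actual frame index = 948959 − 950 = 948009.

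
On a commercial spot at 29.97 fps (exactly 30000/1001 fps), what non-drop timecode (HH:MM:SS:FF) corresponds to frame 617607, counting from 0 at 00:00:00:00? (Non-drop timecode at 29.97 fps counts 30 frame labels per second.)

05:43:06:27

617607 ÷ 30 = 20586 full seconds, remainder 27 frames.
20586 s = 5 h 43 min 6 s.
Timecode: 05:43:06:27.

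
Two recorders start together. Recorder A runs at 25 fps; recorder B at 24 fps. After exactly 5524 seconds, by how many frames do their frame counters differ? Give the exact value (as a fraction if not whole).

5524 frames

A emits 25 × 5524 = 138100 frames; B emits 24 × 5524 = 132576.
Difference = 5524 frames; B is behind A.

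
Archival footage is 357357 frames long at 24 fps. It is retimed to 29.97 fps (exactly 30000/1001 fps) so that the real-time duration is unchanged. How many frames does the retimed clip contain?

Target frames = source frames × (target rate / source rate) = 357357 × (30000/1001)/(24) = 357357 × 1250/1001 = 446250.

446250 frames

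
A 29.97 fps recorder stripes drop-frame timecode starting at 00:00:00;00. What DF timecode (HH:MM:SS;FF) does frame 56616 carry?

00:31:29;02

Ten DF minutes hold 17982 frames, so frame 56616 lies in block 3 (frames 53946–71927) with 2670 frames into that block.
The block's first minute is 1800 frames and the rest 1798 each; 2670 frames reaches minute 1, so 3 × 18 + 1 × 2 = 56 labels have been skipped so far.
Adding those back, label number 56616 + 56 = 56672 at 30 labels/s is 1889 s + 2 f = 0 h 31 min 29 s frame 2, i.e. 00:31:29;02.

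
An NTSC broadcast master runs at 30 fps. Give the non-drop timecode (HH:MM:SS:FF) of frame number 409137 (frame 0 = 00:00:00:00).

03:47:17:27

409137 ÷ 30 = 13637 full seconds, remainder 27 frames.
13637 s = 3 h 47 min 17 s.
Timecode: 03:47:17:27.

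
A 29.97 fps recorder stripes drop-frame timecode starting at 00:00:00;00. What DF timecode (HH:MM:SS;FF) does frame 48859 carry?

Each 10-minute DF block holds 10 × 60 × 30 − 9 × 2 = 17982 frames. 48859 ÷ 17982 → 2 full blocks, remainder 12895.
Within the partial block the first minute is 1800 frames and each further minute 1798, so 7 further minute boundaries passed. Total skipped labels = 18 × 2 + 2 × 7 = 50.
Non-drop label index = 48859 + 50 = 48909; at 30 labels/s that is 00:27:10:09, i.e. DF 00:27:10;09.

00:27:10;09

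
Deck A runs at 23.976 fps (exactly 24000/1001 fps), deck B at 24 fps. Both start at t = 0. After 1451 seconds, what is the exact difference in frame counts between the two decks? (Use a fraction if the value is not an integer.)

34824/1001 frames

A emits 24000/1001 × 1451 = 34824000/1001 frames; B emits 24 × 1451 = 34824.
Difference = 34824/1001 frames (≈ 34.7892); B is ahead of A.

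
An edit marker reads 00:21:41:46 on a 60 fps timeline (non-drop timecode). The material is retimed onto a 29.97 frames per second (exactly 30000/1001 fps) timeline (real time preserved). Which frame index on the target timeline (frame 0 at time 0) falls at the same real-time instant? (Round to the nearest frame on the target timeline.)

Source frame index: (0×3600 + 21×60 + 41) × 60 + 46 = 78106.
Real time: 78106 / (60) = 39053/30 s.
Target frame: (39053/30) × (30000/1001) = 5579000/143 ≈ 39013.986 → 39014.

frame 39014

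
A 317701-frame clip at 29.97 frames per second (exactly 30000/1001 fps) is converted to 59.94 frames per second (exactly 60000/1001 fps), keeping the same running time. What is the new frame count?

635402 frames

Target frames = source frames × (target rate / source rate) = 317701 × (60000/1001)/(30000/1001) = 317701 × 2 = 635402.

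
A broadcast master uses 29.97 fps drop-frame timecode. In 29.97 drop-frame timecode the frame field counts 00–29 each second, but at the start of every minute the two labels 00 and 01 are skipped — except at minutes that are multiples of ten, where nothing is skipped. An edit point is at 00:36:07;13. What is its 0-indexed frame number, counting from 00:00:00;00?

Complete 10-minute blocks: 3, each 17982 frames → 53946.
Remaining 6 whole minutes in the current block: 1800 + 5 × 1798 = 10790 frames.
Within the current minute: 7 × 30 + 13 − 2 = 221 (labels ;00/;01 skipped at this minute). Total = 53946 + 10790 + 221 = 64957.

64957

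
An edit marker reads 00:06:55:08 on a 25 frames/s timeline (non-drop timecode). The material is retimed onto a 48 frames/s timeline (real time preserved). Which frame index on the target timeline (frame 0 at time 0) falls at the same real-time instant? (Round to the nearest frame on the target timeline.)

frame 19935

Source frame index: (0×3600 + 6×60 + 55) × 25 + 8 = 10383.
Real time: 10383 / (25) = 10383/25 s.
Target frame: (10383/25) × (48) = 498384/25 ≈ 19935.360 → 19935.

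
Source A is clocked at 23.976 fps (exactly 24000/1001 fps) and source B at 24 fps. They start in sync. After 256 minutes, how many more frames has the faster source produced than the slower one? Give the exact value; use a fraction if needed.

368640/1001 frames

256 min = 15360 s.
A emits 24000/1001 × 15360 = 368640000/1001 frames; B emits 24 × 15360 = 368640.
Difference = 368640/1001 frames (≈ 368.2717); B is ahead of A.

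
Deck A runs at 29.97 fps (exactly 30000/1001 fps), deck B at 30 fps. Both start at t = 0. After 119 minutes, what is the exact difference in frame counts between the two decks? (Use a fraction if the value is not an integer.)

119 min = 7140 s.
A emits 30000/1001 × 7140 = 30600000/143 frames; B emits 30 × 7140 = 214200.
Difference = 30600/143 frames (≈ 213.9860); B is ahead of A.

30600/143 frames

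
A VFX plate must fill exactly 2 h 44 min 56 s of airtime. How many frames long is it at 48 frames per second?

2 h 44 min 56 s = 9896 s.
Frames = 9896 × 48 = 475008.

475008 frames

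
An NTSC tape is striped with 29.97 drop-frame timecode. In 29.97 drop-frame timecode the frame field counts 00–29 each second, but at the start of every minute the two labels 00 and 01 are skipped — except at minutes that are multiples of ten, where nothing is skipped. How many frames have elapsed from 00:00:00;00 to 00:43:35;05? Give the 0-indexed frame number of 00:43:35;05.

Complete 10-minute blocks: 4, each 17982 frames → 71928.
Remaining 3 whole minutes in the current block: 1800 + 2 × 1798 = 5396 frames.
Within the current minute: 35 × 30 + 5 − 2 = 1053 (labels ;00/;01 skipped at this minute). Total = 71928 + 5396 + 1053 = 78377.

78377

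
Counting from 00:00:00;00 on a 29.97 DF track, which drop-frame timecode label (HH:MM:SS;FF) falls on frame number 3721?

Ten DF minutes hold 17982 frames, so frame 3721 lies in block 0 (frames 0–17981) with 3721 frames into that block.
The block's first minute is 1800 frames and the rest 1798 each; 3721 frames reaches minute 2, so 0 × 18 + 2 × 2 = 4 labels have been skipped so far.
Adding those back, label number 3721 + 4 = 3725 at 30 labels/s is 124 s + 5 f = 0 h 2 min 4 s frame 5, i.e. 00:02:04;05.

00:02:04;05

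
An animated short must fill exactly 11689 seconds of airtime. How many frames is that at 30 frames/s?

Frames = 11689 × 30 = 350670.

350670 frames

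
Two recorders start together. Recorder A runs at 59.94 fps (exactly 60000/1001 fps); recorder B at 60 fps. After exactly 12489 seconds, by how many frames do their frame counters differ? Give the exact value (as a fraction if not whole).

A emits 60000/1001 × 12489 = 749340000/1001 frames; B emits 60 × 12489 = 749340.
Difference = 749340/1001 frames (≈ 748.5914); B is ahead of A.

749340/1001 frames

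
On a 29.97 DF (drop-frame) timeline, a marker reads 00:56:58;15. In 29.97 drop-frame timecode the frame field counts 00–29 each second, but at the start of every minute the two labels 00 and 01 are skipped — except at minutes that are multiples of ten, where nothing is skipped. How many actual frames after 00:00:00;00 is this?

Complete 10-minute blocks: 5, each 17982 frames → 89910.
Remaining 6 whole minutes in the current block: 1800 + 5 × 1798 = 10790 frames.
Within the current minute: 58 × 30 + 15 − 2 = 1753 (labels ;00/;01 skipped at this minute). Total = 89910 + 10790 + 1753 = 102453.

102453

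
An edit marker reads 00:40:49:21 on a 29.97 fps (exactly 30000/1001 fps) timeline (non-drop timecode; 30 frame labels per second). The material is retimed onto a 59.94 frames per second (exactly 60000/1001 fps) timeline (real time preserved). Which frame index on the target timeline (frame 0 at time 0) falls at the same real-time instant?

Source frame index: (0×3600 + 40×60 + 49) × 30 + 21 = 73491.
Real time: 73491 / (30000/1001) = 24521497/10000 s.
Target frame: (24521497/10000) × (60000/1001) = 146982.

frame 146982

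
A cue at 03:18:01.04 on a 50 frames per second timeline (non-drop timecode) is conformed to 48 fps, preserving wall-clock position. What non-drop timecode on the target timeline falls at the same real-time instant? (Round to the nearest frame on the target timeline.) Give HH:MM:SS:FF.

Source frame index: (3×3600 + 18×60 + 1) × 50 + 4 = 594054.
Real time: 594054 / (50) = 297027/25 s.
Target frame: (297027/25) × (48) = 14257296/25 ≈ 570291.840 → 570292.
At 48 labels/s: frame 570292 → 03:18:01:04.

03:18:01:04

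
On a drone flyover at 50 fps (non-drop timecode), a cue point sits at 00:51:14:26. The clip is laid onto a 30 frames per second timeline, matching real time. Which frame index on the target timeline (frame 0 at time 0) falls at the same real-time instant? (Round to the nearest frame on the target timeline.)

frame 92236

Source frame index: (0×3600 + 51×60 + 14) × 50 + 26 = 153726.
Real time: 153726 / (50) = 76863/25 s.
Target frame: (76863/25) × (30) = 461178/5 ≈ 92235.600 → 92236.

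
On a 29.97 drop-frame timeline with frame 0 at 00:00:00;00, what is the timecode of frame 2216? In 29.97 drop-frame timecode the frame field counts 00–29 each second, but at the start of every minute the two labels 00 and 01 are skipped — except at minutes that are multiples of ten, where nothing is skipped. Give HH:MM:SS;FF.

Each 10-minute DF block holds 10 × 60 × 30 − 9 × 2 = 17982 frames. 2216 ÷ 17982 → 0 full blocks, remainder 2216.
Within the partial block the first minute is 1800 frames and each further minute 1798, so 1 further minute boundary passed. Total skipped labels = 18 × 0 + 2 × 1 = 2.
Non-drop label index = 2216 + 2 = 2218; at 30 labels/s that is 00:01:13:28, i.e. DF 00:01:13;28.

00:01:13;28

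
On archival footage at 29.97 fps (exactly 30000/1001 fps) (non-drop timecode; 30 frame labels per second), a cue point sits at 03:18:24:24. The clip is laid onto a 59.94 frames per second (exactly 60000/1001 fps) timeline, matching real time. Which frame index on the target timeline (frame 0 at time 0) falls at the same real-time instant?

Source frame index: (3×3600 + 18×60 + 24) × 30 + 24 = 357144.
Real time: 357144 / (30000/1001) = 14895881/1250 s.
Target frame: (14895881/1250) × (60000/1001) = 714288.

frame 714288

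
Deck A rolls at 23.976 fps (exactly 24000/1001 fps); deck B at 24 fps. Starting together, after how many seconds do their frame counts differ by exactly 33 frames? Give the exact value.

1376.375 seconds

The gap grows by |24 − 24000/1001| = 24/1001 frames per second.
Time for a 33-frame gap: 33 ÷ (24/1001) = 1376.375 s.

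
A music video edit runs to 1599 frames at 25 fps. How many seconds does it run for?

Running time = 1599 / (25) = 63.96 s.

63.96 seconds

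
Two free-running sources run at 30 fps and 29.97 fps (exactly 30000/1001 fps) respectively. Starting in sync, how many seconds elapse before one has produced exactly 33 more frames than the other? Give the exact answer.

The gap grows by |30000/1001 − 30| = 30/1001 frames per second.
Time for a 33-frame gap: 33 ÷ (30/1001) = 1101.1 s.

1101.1 seconds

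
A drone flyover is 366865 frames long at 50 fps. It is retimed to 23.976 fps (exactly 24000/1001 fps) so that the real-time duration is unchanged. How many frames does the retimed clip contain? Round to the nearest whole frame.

Frames at target rate = 366865 × (24000/1001) / (50) = 176095200/1001 ≈ 175919.281.
Nearest whole frame: 175919.

175919 frames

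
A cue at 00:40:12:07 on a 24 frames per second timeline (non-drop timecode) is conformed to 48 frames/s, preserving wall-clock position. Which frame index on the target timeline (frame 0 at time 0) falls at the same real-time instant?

Source frame index: (0×3600 + 40×60 + 12) × 24 + 7 = 57895.
Real time: 57895 / (24) = 57895/24 s.
Target frame: (57895/24) × (48) = 115790.

frame 115790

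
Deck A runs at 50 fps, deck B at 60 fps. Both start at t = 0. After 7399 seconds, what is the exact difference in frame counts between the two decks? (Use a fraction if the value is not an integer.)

73990 frames

A emits 50 × 7399 = 369950 frames; B emits 60 × 7399 = 443940.
Difference = 73990 frames; B is ahead of A.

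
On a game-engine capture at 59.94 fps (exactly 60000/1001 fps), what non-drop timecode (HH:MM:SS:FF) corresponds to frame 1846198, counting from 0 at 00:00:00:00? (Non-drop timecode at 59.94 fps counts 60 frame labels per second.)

1846198 ÷ 60 = 30769 full seconds, remainder 58 frames.
30769 s = 8 h 32 min 49 s.
Timecode: 08:32:49:58.

08:32:49:58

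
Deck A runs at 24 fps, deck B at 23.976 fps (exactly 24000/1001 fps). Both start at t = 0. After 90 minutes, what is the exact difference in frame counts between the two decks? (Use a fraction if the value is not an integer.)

90 min = 5400 s.
A emits 24 × 5400 = 129600 frames; B emits 24000/1001 × 5400 = 129600000/1001.
Difference = 129600/1001 frames (≈ 129.4705); B is behind A.

129600/1001 frames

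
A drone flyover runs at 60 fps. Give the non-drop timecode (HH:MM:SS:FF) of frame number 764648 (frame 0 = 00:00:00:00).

764648 ÷ 60 = 12744 full seconds, remainder 8 frames.
12744 s = 3 h 32 min 24 s.
Timecode: 03:32:24:08.

03:32:24:08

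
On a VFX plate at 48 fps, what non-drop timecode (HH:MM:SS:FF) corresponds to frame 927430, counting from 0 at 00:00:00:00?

05:22:01:22

927430 ÷ 48 = 19321 full seconds, remainder 22 frames.
19321 s = 5 h 22 min 1 s.
Timecode: 05:22:01:22.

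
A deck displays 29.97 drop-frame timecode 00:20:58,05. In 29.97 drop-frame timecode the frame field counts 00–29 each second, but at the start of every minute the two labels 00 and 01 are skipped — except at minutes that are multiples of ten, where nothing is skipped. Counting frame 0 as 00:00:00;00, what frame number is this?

As if non-drop at 30 labels/s: (0 × 3600 + 20 × 60 + 58) × 30 + 5 = 37745.
Minute boundaries passed: 20; those not divisible by 10: 20 − 2 = 18; dropped labels = 2 × 18 = 36.
Actual frame index = 37745 − 36 = 37709.

37709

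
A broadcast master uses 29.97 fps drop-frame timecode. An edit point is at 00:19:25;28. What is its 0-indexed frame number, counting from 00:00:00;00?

As if non-drop at 30 labels/s: (0 × 3600 + 19 × 60 + 25) × 30 + 28 = 34978.
Minute boundaries passed: 19; those not divisible by 10: 19 − 1 = 18; dropped labels = 2 × 18 = 36.
Actual frame index = 34978 − 36 = 34942.

34942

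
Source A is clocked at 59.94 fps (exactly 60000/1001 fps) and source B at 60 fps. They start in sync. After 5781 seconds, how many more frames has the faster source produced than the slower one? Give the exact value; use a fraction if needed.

346860/1001 frames

A emits 60000/1001 × 5781 = 346860000/1001 frames; B emits 60 × 5781 = 346860.
Difference = 346860/1001 frames (≈ 346.5135); B is ahead of A.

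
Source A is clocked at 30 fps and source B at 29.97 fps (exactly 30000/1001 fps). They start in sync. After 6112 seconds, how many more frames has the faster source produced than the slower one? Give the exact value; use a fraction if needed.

183360/1001 frames

A emits 30 × 6112 = 183360 frames; B emits 30000/1001 × 6112 = 183360000/1001.
Difference = 183360/1001 frames (≈ 183.1768); B is behind A.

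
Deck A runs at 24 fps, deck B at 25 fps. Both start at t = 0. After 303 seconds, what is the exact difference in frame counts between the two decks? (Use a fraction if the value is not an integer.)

A emits 24 × 303 = 7272 frames; B emits 25 × 303 = 7575.
Difference = 303 frames; B is ahead of A.

303 frames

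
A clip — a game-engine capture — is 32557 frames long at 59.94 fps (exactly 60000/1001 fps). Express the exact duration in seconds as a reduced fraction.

Running time = 32557 ÷ (60000/1001) = 32557 × 1001/60000 = 32589557/60000 s.

32589557/60000 seconds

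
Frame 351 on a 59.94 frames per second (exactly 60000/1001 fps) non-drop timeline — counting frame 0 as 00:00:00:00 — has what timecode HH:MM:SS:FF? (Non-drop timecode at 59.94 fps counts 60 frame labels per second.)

00:00:05:51

351 ÷ 60 = 5 full seconds, remainder 51 frames.
5 s = 0 h 0 min 5 s.
Timecode: 00:00:05:51.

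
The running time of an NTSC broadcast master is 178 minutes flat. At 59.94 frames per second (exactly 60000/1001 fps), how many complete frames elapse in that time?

178 min = 10680 s.
Frames = 10680 × 60000/1001 = 640800000/1001 ≈ 640159.8402.
Complete frames: 640159.

640159 frames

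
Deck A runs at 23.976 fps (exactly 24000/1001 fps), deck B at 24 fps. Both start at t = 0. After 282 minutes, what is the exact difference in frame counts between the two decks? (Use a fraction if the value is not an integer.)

406080/1001 frames

282 min = 16920 s.
A emits 24000/1001 × 16920 = 406080000/1001 frames; B emits 24 × 16920 = 406080.
Difference = 406080/1001 frames (≈ 405.6743); B is ahead of A.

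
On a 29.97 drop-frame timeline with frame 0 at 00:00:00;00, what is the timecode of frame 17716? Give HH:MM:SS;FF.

Each 10-minute DF block holds 10 × 60 × 30 − 9 × 2 = 17982 frames. 17716 ÷ 17982 → 0 full blocks, remainder 17716.
Within the partial block the first minute is 1800 frames and each further minute 1798, so 9 further minute boundaries passed. Total skipped labels = 18 × 0 + 2 × 9 = 18.
Non-drop label index = 17716 + 18 = 17734; at 30 labels/s that is 00:09:51:04, i.e. DF 00:09:51;04.

00:09:51;04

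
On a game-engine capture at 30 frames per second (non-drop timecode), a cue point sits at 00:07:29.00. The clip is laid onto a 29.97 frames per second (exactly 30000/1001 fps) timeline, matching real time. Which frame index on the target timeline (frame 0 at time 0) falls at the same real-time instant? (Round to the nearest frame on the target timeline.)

frame 13457

Source frame index: (0×3600 + 7×60 + 29) × 30 + 0 = 13470.
Real time: 13470 / (30) = 449 s.
Target frame: (449) × (30000/1001) = 13470000/1001 ≈ 13456.543 → 13457.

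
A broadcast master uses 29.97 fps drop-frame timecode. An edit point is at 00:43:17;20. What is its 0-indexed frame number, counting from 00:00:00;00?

As if non-drop at 30 labels/s: (0 × 3600 + 43 × 60 + 17) × 30 + 20 = 77930.
Minute boundaries passed: 43; those not divisible by 10: 43 − 4 = 39; dropped labels = 2 × 39 = 78.
Actual frame index = 77930 − 78 = 77852.

77852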